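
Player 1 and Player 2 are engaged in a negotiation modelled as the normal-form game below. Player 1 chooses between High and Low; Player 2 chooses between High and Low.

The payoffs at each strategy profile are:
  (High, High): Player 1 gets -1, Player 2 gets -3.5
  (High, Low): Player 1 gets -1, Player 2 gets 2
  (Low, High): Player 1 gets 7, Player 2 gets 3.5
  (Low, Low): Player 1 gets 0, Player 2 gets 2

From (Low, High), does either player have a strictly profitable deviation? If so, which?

Neither

Player 1 at (Low, High) earns 7; deviating to High yields -1 — not better.
Player 2 earns 3.5; deviating to Low yields 2 — not better.
Neither player can strictly improve; the profile is a Nash equilibrium.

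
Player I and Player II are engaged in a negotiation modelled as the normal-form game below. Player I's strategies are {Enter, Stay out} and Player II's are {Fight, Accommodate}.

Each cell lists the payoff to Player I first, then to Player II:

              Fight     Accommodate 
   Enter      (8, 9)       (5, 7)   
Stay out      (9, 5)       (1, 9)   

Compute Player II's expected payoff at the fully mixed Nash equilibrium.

23/3

First find x, the probability Player I plays Enter, from Player II's indifference between Fight and Accommodate: 9x + 5(1−x) = 7x + 9(1−x), giving x = 2/3.
Since Player II is indifferent in equilibrium, Player II's expected payoff equals the payoff from either column against (2/3, 1/3). Using Fight: 9(2/3) + 5(1/3) = 23/3.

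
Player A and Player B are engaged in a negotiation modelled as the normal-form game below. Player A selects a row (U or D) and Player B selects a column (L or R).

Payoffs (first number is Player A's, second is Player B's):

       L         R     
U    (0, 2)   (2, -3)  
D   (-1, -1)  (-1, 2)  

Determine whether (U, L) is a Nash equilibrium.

At (U, L), Player A earns 0; switching to D would give -1, so Player A has no profitable deviation.
Player B earns 2; switching to R would give -3, so Player B has no profitable deviation.
Neither player can gain by a unilateral deviation, so this profile is a Nash equilibrium.

Yes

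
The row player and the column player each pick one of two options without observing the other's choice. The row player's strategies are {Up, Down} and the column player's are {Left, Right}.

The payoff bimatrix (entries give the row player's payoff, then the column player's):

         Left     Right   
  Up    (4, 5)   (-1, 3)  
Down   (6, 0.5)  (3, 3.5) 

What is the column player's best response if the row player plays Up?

Left

Against Up, the column player earns 5 from Left and 3 from Right.
So Left is the best response.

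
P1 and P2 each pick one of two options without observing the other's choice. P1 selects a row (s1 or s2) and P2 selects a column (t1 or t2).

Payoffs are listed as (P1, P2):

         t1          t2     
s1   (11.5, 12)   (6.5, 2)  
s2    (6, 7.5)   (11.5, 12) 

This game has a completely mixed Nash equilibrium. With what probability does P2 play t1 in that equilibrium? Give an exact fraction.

Let c be the probability that P2 plays t1. In a completely mixed equilibrium, P1 must be indifferent between s1 and s2.
P1's expected payoff from s1 is 11.5c + 6.5(1−c); from s2 it is 6c + 11.5(1−c).
Setting these equal: 5c + 6.5 = −5.5c + 11.5, so c = 10/21.

10/21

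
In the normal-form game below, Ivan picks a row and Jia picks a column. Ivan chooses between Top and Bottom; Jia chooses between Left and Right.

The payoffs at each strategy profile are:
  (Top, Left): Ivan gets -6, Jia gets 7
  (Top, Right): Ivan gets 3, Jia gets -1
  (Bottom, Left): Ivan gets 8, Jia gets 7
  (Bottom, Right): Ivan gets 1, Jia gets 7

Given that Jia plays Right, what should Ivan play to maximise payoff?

Top

Against Right, Ivan earns 3 from Top and 1 from Bottom.
So Top is the best response.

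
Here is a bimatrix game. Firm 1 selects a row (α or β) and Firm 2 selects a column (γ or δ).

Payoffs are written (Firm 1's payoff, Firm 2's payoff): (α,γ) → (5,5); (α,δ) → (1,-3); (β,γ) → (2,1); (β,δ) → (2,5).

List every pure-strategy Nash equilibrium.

(α, γ) and (β, δ)

(α, γ): Firm 1 gets 5 ≥ 2 from β, and Firm 2 gets 5 ≥ -3 from δ — Nash equilibrium.
(α, δ): Firm 1 prefers β (2 > 1); Firm 2 prefers γ (5 > -3) — not an equilibrium.
(β, γ): Firm 1 prefers α (5 > 2); Firm 2 prefers δ (5 > 1) — not an equilibrium.
(β, δ): Firm 1 gets 2 ≥ 1 from α, and Firm 2 gets 5 ≥ 1 from γ — Nash equilibrium.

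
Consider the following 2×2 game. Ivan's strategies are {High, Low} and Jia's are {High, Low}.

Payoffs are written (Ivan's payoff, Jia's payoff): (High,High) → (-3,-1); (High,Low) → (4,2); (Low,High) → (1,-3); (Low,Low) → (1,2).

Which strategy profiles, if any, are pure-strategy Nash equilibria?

(High, Low)

(High, High): Ivan prefers Low (1 > -3); Jia prefers Low (2 > -1) — not an equilibrium.
(High, Low): Ivan gets 4 ≥ 1 from Low, and Jia gets 2 ≥ -1 from High — Nash equilibrium.
(Low, High): Jia prefers Low (2 > -3) — not an equilibrium.
(Low, Low): Ivan prefers High (4 > 1) — not an equilibrium.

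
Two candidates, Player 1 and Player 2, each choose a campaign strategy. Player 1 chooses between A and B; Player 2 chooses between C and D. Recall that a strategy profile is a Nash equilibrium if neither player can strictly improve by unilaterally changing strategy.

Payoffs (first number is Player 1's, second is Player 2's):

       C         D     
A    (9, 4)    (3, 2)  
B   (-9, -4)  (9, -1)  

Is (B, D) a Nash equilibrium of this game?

Yes

At (B, D), Player 1 earns 9; switching to A would give 3, so Player 1 has no profitable deviation.
Player 2 earns -1; switching to C would give -4, so Player 2 has no profitable deviation.
Neither player can gain by a unilateral deviation, so this profile is a Nash equilibrium.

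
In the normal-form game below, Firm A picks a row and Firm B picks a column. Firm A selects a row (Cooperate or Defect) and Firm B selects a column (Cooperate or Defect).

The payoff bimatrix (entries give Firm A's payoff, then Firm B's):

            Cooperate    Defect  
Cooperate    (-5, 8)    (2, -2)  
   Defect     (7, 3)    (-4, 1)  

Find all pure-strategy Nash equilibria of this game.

(Cooperate, Cooperate): Firm A prefers Defect (7 > -5) — not an equilibrium.
(Cooperate, Defect): Firm B prefers Cooperate (8 > -2) — not an equilibrium.
(Defect, Cooperate): Firm A gets 7 ≥ -5 from Cooperate, and Firm B gets 3 ≥ 1 from Defect — Nash equilibrium.
(Defect, Defect): Firm A prefers Cooperate (2 > -4); Firm B prefers Cooperate (3 > 1) — not an equilibrium.

(Defect, Cooperate)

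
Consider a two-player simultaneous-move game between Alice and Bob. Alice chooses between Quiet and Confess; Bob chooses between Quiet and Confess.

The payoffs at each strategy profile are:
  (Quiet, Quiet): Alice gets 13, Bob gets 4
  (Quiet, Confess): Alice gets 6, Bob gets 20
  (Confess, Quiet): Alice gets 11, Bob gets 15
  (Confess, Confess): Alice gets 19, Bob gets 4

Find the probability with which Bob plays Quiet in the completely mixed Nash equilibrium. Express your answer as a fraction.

Let c be the probability that Bob plays Quiet. In a completely mixed equilibrium, Alice must be indifferent between Quiet and Confess.
Alice's expected payoff from Quiet is 13c + 6(1−c); from Confess it is 11c + 19(1−c).
Setting these equal: 7c + 6 = −8c + 19, so c = 13/15.

13/15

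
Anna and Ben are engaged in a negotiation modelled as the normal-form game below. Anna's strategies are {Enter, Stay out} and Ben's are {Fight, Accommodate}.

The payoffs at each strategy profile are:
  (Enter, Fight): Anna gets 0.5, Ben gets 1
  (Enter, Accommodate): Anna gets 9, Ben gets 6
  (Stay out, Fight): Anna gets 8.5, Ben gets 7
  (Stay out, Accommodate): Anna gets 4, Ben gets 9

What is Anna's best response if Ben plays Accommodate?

Against Accommodate, Anna earns 9 from Enter and 4 from Stay out.
So Enter is the best response.

Enter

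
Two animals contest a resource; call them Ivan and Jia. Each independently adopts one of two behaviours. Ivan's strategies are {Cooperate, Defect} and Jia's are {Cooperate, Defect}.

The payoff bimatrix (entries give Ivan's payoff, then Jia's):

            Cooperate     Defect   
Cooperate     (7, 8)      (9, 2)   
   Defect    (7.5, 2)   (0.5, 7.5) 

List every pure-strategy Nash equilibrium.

none

(Cooperate, Cooperate): Ivan prefers Defect (7.5 > 7) — not an equilibrium.
(Cooperate, Defect): Jia prefers Cooperate (8 > 2) — not an equilibrium.
(Defect, Cooperate): Jia prefers Defect (7.5 > 2) — not an equilibrium.
(Defect, Defect): Ivan prefers Cooperate (9 > 0.5) — not an equilibrium.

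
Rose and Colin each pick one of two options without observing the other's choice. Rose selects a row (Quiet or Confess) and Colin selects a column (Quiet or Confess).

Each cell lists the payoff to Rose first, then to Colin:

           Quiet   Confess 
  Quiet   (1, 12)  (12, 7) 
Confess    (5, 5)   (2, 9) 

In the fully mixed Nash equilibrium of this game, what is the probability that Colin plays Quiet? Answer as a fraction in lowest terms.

5/7

Let y be the probability that Colin plays Quiet. In a completely mixed equilibrium, Rose must be indifferent between Quiet and Confess.
Rose's expected payoff from Quiet is y + 12(1−y); from Confess it is 5y + 2(1−y).
Setting these equal: −11y + 12 = 3y + 2, so y = 5/7.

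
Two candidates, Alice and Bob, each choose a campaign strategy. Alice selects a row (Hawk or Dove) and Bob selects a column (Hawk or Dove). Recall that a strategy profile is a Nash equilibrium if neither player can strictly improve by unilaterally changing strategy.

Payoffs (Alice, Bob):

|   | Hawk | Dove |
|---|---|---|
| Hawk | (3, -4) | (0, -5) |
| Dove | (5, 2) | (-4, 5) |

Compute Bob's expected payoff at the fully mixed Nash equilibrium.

-5/2

First find p, the probability Alice plays Hawk, from Bob's indifference between Hawk and Dove: −4p + 2(1−p) = −5p + 5(1−p), giving p = 3/4.
Since Bob is indifferent in equilibrium, Bob's expected payoff equals the payoff from either column against (3/4, 1/4). Using Hawk: −4(3/4) + 2(1/4) = -5/2.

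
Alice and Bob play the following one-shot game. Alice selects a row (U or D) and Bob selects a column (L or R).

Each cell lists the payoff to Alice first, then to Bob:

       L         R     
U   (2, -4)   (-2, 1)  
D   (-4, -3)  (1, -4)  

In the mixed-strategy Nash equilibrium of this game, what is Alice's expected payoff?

-2/3

First find q, the probability Bob plays L, from Alice's indifference between U and D: 2q − 2(1−q) = −4q + (1−q), giving q = 1/3.
Since Alice is indifferent in equilibrium, Alice's expected payoff equals the payoff from either row against (1/3, 2/3). Using U: 2(1/3) − 2(2/3) = -2/3.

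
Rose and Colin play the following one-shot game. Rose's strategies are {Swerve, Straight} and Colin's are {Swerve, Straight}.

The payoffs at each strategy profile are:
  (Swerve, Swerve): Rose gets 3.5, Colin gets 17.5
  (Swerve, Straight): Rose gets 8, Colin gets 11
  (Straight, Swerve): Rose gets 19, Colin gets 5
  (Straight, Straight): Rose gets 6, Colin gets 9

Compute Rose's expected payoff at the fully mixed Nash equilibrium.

First find y, the probability Colin plays Swerve, from Rose's indifference between Swerve and Straight: 3.5y + 8(1−y) = 19y + 6(1−y), giving y = 4/35.
Since Rose is indifferent in equilibrium, Rose's expected payoff equals the payoff from either row against (4/35, 31/35). Using Swerve: 3.5(4/35) + 8(31/35) = 262/35.

262/35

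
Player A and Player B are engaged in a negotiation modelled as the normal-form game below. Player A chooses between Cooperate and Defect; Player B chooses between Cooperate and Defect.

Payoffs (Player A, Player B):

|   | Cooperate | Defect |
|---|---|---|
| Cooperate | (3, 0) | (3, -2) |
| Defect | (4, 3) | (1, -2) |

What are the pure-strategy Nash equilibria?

(Defect, Cooperate)

(Cooperate, Cooperate): Player A prefers Defect (4 > 3) — not an equilibrium.
(Cooperate, Defect): Player B prefers Cooperate (0 > -2) — not an equilibrium.
(Defect, Cooperate): Player A gets 4 ≥ 3 from Cooperate, and Player B gets 3 ≥ -2 from Defect — Nash equilibrium.
(Defect, Defect): Player A prefers Cooperate (3 > 1); Player B prefers Cooperate (3 > -2) — not an equilibrium.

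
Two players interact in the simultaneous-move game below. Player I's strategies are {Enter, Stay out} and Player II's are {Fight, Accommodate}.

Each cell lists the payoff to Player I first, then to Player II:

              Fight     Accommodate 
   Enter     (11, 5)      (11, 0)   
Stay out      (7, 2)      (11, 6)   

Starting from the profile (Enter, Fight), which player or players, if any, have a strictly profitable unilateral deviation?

Player I at (Enter, Fight) earns 11; deviating to Stay out yields 7 — not better.
Player II earns 5; deviating to Accommodate yields 0 — not better.
Neither player can strictly improve; the profile is a Nash equilibrium.

Neither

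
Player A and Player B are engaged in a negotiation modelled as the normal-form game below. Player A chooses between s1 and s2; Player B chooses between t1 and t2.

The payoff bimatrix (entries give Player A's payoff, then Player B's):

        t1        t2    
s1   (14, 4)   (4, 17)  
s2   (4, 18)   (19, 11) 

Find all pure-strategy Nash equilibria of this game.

none

(s1, t1): Player B prefers t2 (17 > 4) — not an equilibrium.
(s1, t2): Player A prefers s2 (19 > 4) — not an equilibrium.
(s2, t1): Player A prefers s1 (14 > 4) — not an equilibrium.
(s2, t2): Player B prefers t1 (18 > 11) — not an equilibrium.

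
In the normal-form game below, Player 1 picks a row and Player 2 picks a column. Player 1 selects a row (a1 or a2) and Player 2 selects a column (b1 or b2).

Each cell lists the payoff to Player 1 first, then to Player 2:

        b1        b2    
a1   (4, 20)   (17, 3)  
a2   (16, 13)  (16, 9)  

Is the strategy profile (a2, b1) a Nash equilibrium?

At (a2, b1), Player 1 earns 16; switching to a1 would give 4, so Player 1 has no profitable deviation.
Player 2 earns 13; switching to b2 would give 9, so Player 2 has no profitable deviation.
Neither player can gain by a unilateral deviation, so this profile is a Nash equilibrium.

Yes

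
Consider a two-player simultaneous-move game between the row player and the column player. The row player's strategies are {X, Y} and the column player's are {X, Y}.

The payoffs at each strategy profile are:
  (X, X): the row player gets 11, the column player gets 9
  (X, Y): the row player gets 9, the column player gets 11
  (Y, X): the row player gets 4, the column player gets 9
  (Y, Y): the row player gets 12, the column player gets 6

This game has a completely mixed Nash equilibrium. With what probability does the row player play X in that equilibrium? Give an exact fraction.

Let p be the probability that the row player plays X. In a completely mixed equilibrium, the column player must be indifferent between X and Y.
The column player's expected payoff from X is 9p + 9(1−p); from Y it is 11p + 6(1−p).
Setting these equal: 9 = 5p + 6, so p = 3/5.

3/5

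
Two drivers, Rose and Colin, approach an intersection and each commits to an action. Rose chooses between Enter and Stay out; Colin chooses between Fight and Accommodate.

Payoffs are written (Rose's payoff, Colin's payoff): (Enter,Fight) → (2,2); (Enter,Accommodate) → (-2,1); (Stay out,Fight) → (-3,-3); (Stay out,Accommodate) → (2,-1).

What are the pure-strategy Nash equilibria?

(Enter, Fight): Rose gets 2 ≥ -3 from Stay out, and Colin gets 2 ≥ 1 from Accommodate — Nash equilibrium.
(Enter, Accommodate): Rose prefers Stay out (2 > -2); Colin prefers Fight (2 > 1) — not an equilibrium.
(Stay out, Fight): Rose prefers Enter (2 > -3); Colin prefers Accommodate (-1 > -3) — not an equilibrium.
(Stay out, Accommodate): Rose gets 2 ≥ -2 from Enter, and Colin gets -1 ≥ -3 from Fight — Nash equilibrium.

(Enter, Fight) and (Stay out, Accommodate)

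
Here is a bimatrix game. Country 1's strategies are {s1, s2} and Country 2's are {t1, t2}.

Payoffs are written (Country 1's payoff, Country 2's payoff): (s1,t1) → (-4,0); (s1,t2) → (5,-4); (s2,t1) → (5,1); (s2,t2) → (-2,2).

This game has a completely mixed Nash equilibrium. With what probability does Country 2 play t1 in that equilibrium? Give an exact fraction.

7/16

Let y be the probability that Country 2 plays t1. In a completely mixed equilibrium, Country 1 must be indifferent between s1 and s2.
Country 1's expected payoff from s1 is −4y + 5(1−y); from s2 it is 5y − 2(1−y).
Setting these equal: −9y + 5 = 7y − 2, so y = 7/16.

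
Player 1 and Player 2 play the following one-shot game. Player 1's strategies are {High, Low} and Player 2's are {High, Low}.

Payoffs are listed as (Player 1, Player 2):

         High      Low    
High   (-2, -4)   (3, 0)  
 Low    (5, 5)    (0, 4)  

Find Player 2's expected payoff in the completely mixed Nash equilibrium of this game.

16/5

First find x, the probability Player 1 plays High, from Player 2's indifference between High and Low: −4x + 5(1−x) = 4(1−x), giving x = 1/5.
Since Player 2 is indifferent in equilibrium, Player 2's expected payoff equals the payoff from either column against (1/5, 4/5). Using High: −4(1/5) + 5(4/5) = 16/5.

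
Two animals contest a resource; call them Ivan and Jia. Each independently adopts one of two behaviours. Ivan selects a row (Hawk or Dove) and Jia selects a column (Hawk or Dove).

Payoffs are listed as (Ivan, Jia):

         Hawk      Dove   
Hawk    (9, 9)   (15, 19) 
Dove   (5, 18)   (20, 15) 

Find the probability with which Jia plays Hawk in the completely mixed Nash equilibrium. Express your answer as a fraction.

5/9

Let c be the probability that Jia plays Hawk. In a completely mixed equilibrium, Ivan must be indifferent between Hawk and Dove.
Ivan's expected payoff from Hawk is 9c + 15(1−c); from Dove it is 5c + 20(1−c).
Setting these equal: −6c + 15 = −15c + 20, so c = 5/9.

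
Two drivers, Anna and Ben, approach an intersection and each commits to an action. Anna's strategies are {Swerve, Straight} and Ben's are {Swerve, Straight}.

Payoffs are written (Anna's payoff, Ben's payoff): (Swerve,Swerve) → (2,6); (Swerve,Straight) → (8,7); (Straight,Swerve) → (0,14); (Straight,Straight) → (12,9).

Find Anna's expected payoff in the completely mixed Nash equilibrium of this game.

First find y, the probability Ben plays Swerve, from Anna's indifference between Swerve and Straight: 2y + 8(1−y) = 12(1−y), giving y = 2/3.
Since Anna is indifferent in equilibrium, Anna's expected payoff equals the payoff from either row against (2/3, 1/3). Using Swerve: 2(2/3) + 8(1/3) = 4.

4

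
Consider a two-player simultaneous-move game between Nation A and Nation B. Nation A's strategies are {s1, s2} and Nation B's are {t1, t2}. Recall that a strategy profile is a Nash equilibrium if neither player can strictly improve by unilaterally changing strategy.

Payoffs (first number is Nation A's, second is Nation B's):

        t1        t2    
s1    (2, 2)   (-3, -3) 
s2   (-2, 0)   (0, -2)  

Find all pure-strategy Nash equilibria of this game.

(s1, t1): Nation A gets 2 ≥ -2 from s2, and Nation B gets 2 ≥ -3 from t2 — Nash equilibrium.
(s1, t2): Nation A prefers s2 (0 > -3); Nation B prefers t1 (2 > -3) — not an equilibrium.
(s2, t1): Nation A prefers s1 (2 > -2) — not an equilibrium.
(s2, t2): Nation B prefers t1 (0 > -2) — not an equilibrium.

(s1, t1)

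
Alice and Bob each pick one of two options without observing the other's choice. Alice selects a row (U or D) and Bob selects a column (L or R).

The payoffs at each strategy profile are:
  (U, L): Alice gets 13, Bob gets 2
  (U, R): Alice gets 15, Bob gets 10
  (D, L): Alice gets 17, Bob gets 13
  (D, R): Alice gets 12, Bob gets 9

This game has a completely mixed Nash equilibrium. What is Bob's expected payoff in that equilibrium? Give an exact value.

28/3

First find p, the probability Alice plays U, from Bob's indifference between L and R: 2p + 13(1−p) = 10p + 9(1−p), giving p = 1/3.
Since Bob is indifferent in equilibrium, Bob's expected payoff equals the payoff from either column against (1/3, 2/3). Using L: 2(1/3) + 13(2/3) = 28/3.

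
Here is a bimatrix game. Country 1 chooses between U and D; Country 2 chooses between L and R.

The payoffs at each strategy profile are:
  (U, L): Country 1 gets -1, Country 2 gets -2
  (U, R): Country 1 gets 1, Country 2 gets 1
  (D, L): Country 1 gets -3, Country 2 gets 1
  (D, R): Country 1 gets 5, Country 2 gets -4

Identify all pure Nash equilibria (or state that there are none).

(U, L): Country 2 prefers R (1 > -2) — not an equilibrium.
(U, R): Country 1 prefers D (5 > 1) — not an equilibrium.
(D, L): Country 1 prefers U (-1 > -3) — not an equilibrium.
(D, R): Country 2 prefers L (1 > -4) — not an equilibrium.

none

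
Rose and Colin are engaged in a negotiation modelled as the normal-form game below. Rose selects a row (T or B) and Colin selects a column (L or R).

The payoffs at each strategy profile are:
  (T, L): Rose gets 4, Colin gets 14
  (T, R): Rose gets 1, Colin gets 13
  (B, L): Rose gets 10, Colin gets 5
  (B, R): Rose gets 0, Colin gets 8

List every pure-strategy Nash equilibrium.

(T, L): Rose prefers B (10 > 4) — not an equilibrium.
(T, R): Colin prefers L (14 > 13) — not an equilibrium.
(B, L): Colin prefers R (8 > 5) — not an equilibrium.
(B, R): Rose prefers T (1 > 0) — not an equilibrium.

none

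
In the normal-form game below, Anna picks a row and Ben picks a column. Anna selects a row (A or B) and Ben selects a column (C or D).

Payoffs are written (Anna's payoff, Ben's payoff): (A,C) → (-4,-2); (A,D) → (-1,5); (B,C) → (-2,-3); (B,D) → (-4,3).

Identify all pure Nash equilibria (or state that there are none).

(A, C): Anna prefers B (-2 > -4); Ben prefers D (5 > -2) — not an equilibrium.
(A, D): Anna gets -1 ≥ -4 from B, and Ben gets 5 ≥ -2 from C — Nash equilibrium.
(B, C): Ben prefers D (3 > -3) — not an equilibrium.
(B, D): Anna prefers A (-1 > -4) — not an equilibrium.

(A, D)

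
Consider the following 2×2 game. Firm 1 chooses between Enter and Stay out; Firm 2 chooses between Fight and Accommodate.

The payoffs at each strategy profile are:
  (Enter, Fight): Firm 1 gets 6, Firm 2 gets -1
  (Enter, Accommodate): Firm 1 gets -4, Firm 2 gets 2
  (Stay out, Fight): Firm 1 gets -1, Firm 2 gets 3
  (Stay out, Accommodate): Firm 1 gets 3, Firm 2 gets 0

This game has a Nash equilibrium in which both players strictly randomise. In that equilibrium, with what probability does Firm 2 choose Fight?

1/2

Let y be the probability that Firm 2 plays Fight. In a completely mixed equilibrium, Firm 1 must be indifferent between Enter and Stay out.
Firm 1's expected payoff from Enter is 6y − 4(1−y); from Stay out it is −y + 3(1−y).
Setting these equal: 10y − 4 = −4y + 3, so y = 1/2.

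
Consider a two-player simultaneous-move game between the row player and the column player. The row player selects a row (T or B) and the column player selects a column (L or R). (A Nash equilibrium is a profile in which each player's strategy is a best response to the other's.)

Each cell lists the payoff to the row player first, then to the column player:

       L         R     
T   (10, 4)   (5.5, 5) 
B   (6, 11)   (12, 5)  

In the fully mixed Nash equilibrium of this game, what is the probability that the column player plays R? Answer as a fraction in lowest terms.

Let q be the probability that the column player plays L. In a completely mixed equilibrium, the row player must be indifferent between T and B.
The row player's expected payoff from T is 10q + 5.5(1−q); from B it is 6q + 12(1−q).
Setting these equal: 4.5q + 5.5 = −6q + 12, so q = 13/21.
Therefore the column player plays R with probability 1 − 13/21 = 8/21.

8/21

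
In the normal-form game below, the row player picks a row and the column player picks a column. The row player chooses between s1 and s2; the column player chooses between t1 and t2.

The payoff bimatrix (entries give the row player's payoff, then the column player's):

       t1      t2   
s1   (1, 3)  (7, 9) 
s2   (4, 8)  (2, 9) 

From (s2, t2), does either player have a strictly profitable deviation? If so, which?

The row player at (s2, t2) earns 2; deviating to s1 yields 7 — a strict improvement.
The column player earns 9; deviating to t1 yields 8 — not better.
Only the row player has a strictly profitable deviation.

The row player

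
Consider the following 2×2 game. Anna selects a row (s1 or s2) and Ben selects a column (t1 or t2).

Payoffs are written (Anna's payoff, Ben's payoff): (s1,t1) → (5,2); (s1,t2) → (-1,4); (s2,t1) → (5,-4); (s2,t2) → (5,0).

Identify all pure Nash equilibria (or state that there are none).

(s2, t2)

(s1, t1): Ben prefers t2 (4 > 2) — not an equilibrium.
(s1, t2): Anna prefers s2 (5 > -1) — not an equilibrium.
(s2, t1): Ben prefers t2 (0 > -4) — not an equilibrium.
(s2, t2): Anna gets 5 ≥ -1 from s1, and Ben gets 0 ≥ -4 from t1 — Nash equilibrium.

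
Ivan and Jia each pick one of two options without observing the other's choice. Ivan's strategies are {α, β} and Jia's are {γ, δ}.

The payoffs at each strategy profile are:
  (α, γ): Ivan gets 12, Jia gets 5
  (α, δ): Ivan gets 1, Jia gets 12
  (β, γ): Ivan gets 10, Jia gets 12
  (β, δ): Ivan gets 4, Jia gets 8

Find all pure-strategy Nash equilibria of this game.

none

(α, γ): Jia prefers δ (12 > 5) — not an equilibrium.
(α, δ): Ivan prefers β (4 > 1) — not an equilibrium.
(β, γ): Ivan prefers α (12 > 10) — not an equilibrium.
(β, δ): Jia prefers γ (12 > 8) — not an equilibrium.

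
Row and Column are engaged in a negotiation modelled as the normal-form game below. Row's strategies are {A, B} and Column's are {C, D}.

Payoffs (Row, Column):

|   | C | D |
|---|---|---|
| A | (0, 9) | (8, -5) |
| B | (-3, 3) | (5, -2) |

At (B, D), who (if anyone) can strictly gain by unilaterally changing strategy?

Row at (B, D) earns 5; deviating to A yields 8 — a strict improvement.
Column earns -2; deviating to C yields 3 — a strict improvement.
Both Row and Column have strictly profitable deviations.

Both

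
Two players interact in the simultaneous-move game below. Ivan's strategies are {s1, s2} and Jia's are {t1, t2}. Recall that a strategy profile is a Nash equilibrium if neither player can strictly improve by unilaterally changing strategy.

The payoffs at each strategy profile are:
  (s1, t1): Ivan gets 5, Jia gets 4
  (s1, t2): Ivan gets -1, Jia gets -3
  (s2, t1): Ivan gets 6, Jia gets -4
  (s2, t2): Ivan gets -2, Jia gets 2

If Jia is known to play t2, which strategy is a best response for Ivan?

s1

Against t2, Ivan earns -1 from s1 and -2 from s2.
So s1 is the best response.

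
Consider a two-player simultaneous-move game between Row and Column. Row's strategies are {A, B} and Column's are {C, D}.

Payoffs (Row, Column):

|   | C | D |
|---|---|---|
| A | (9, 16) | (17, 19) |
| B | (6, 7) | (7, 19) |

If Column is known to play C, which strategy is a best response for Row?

A

Against C, Row earns 9 from A and 6 from B.
So A is the best response.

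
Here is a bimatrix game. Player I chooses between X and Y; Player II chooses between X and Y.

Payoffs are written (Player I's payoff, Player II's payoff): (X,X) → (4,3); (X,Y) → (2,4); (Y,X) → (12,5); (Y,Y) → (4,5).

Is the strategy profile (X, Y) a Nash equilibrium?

At (X, Y), Player I earns 2; switching to Y would give 4, so Player I would deviate.
Player II earns 4; switching to X would give 3, so Player II has no profitable deviation.
Since at least one player can profitably deviate, this is not a Nash equilibrium.

No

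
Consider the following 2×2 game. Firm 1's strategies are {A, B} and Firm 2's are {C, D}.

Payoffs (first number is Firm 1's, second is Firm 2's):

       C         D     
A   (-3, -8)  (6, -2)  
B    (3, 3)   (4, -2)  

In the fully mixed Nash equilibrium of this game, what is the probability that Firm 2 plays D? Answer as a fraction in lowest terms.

3/4

Let q be the probability that Firm 2 plays C. In a completely mixed equilibrium, Firm 1 must be indifferent between A and B.
Firm 1's expected payoff from A is −3q + 6(1−q); from B it is 3q + 4(1−q).
Setting these equal: −9q + 6 = −q + 4, so q = 1/4.
Therefore Firm 2 plays D with probability 1 − 1/4 = 3/4.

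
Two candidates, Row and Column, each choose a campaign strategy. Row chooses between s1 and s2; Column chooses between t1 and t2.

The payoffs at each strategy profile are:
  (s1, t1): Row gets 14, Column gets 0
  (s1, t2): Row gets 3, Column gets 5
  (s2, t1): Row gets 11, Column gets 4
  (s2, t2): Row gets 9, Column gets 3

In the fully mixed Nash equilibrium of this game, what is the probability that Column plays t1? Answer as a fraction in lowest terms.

2/3

Let c be the probability that Column plays t1. In a completely mixed equilibrium, Row must be indifferent between s1 and s2.
Row's expected payoff from s1 is 14c + 3(1−c); from s2 it is 11c + 9(1−c).
Setting these equal: 11c + 3 = 2c + 9, so c = 2/3.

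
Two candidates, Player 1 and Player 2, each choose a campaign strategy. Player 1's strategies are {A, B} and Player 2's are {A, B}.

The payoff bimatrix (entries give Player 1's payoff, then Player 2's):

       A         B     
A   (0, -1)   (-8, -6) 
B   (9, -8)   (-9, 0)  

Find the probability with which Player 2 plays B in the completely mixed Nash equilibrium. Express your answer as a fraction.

Let c be the probability that Player 2 plays A. In a completely mixed equilibrium, Player 1 must be indifferent between A and B.
Player 1's expected payoff from A is −8(1−c); from B it is 9c − 9(1−c).
Setting these equal: 8c − 8 = 18c − 9, so c = 1/10.
Therefore Player 2 plays B with probability 1 − 1/10 = 9/10.

9/10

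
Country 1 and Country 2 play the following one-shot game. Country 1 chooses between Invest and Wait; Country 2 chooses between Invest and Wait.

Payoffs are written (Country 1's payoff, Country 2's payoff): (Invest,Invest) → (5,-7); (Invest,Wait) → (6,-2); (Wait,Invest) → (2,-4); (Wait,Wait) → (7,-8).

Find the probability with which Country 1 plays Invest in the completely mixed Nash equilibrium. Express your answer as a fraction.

4/9

Let r be the probability that Country 1 plays Invest. In a completely mixed equilibrium, Country 2 must be indifferent between Invest and Wait.
Country 2's expected payoff from Invest is −7r − 4(1−r); from Wait it is −2r − 8(1−r).
Setting these equal: −3r − 4 = 6r − 8, so r = 4/9.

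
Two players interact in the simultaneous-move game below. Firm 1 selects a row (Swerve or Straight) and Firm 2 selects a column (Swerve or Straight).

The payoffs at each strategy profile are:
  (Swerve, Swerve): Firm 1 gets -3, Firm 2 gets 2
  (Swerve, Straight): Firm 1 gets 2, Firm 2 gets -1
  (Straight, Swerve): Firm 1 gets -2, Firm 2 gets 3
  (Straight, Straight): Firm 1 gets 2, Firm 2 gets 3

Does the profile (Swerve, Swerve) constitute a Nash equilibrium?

At (Swerve, Swerve), Firm 1 earns -3; switching to Straight would give -2, so Firm 1 would deviate.
Firm 2 earns 2; switching to Straight would give -1, so Firm 2 has no profitable deviation.
Since at least one player can profitably deviate, this is not a Nash equilibrium.

No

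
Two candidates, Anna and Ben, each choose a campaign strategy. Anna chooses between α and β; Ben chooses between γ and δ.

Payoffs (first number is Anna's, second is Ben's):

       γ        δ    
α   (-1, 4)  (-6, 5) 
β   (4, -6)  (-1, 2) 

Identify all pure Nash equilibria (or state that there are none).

(β, δ)

(α, γ): Anna prefers β (4 > -1); Ben prefers δ (5 > 4) — not an equilibrium.
(α, δ): Anna prefers β (-1 > -6) — not an equilibrium.
(β, γ): Ben prefers δ (2 > -6) — not an equilibrium.
(β, δ): Anna gets -1 ≥ -6 from α, and Ben gets 2 ≥ -6 from γ — Nash equilibrium.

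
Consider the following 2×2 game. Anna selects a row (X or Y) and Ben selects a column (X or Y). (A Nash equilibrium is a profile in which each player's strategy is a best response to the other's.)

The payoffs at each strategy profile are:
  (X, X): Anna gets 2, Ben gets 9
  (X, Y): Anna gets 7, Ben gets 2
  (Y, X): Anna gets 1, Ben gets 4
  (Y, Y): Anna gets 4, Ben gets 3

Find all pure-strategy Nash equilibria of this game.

(X, X): Anna gets 2 ≥ 1 from Y, and Ben gets 9 ≥ 2 from Y — Nash equilibrium.
(X, Y): Ben prefers X (9 > 2) — not an equilibrium.
(Y, X): Anna prefers X (2 > 1) — not an equilibrium.
(Y, Y): Anna prefers X (7 > 4); Ben prefers X (4 > 3) — not an equilibrium.

(X, X)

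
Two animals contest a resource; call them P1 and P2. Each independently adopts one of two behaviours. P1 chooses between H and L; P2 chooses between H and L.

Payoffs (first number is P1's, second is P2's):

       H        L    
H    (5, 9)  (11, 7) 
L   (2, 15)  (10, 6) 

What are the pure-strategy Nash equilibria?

(H, H)

(H, H): P1 gets 5 ≥ 2 from L, and P2 gets 9 ≥ 7 from L — Nash equilibrium.
(H, L): P2 prefers H (9 > 7) — not an equilibrium.
(L, H): P1 prefers H (5 > 2) — not an equilibrium.
(L, L): P1 prefers H (11 > 10); P2 prefers H (15 > 6) — not an equilibrium.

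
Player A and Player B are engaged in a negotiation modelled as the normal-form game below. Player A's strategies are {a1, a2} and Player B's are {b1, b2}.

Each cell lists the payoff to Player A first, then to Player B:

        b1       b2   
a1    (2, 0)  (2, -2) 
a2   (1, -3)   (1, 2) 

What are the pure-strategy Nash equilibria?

(a1, b1): Player A gets 2 ≥ 1 from a2, and Player B gets 0 ≥ -2 from b2 — Nash equilibrium.
(a1, b2): Player B prefers b1 (0 > -2) — not an equilibrium.
(a2, b1): Player A prefers a1 (2 > 1); Player B prefers b2 (2 > -3) — not an equilibrium.
(a2, b2): Player A prefers a1 (2 > 1) — not an equilibrium.

(a1, b1)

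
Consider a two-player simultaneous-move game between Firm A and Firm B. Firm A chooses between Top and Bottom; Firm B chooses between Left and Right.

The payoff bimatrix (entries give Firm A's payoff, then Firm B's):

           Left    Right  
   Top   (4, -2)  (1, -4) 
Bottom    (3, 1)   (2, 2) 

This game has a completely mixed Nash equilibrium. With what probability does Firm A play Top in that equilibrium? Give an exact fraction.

1/3

Let x be the probability that Firm A plays Top. In a completely mixed equilibrium, Firm B must be indifferent between Left and Right.
Firm B's expected payoff from Left is −2x + (1−x); from Right it is −4x + 2(1−x).
Setting these equal: −3x + 1 = −6x + 2, so x = 1/3.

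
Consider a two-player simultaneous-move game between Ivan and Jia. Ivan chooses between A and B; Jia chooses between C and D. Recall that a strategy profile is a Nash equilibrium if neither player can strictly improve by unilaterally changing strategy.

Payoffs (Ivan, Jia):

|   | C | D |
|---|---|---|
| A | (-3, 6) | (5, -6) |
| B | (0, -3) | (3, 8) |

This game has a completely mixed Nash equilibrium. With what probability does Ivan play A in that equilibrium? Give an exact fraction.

Let p be the probability that Ivan plays A. In a completely mixed equilibrium, Jia must be indifferent between C and D.
Jia's expected payoff from C is 6p − 3(1−p); from D it is −6p + 8(1−p).
Setting these equal: 9p − 3 = −14p + 8, so p = 11/23.

11/23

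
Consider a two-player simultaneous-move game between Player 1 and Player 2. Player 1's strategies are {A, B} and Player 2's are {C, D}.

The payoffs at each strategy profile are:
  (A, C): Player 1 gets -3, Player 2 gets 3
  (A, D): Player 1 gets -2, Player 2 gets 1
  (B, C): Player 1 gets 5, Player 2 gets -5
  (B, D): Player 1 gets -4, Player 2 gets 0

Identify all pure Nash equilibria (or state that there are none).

none

(A, C): Player 1 prefers B (5 > -3) — not an equilibrium.
(A, D): Player 2 prefers C (3 > 1) — not an equilibrium.
(B, C): Player 2 prefers D (0 > -5) — not an equilibrium.
(B, D): Player 1 prefers A (-2 > -4) — not an equilibrium.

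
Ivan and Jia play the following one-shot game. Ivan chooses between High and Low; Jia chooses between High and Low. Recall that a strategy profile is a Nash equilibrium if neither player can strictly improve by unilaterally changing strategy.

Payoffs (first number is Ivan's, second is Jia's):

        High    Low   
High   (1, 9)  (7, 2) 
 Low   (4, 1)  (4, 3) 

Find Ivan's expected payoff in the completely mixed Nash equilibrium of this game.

First find q, the probability Jia plays High, from Ivan's indifference between High and Low: q + 7(1−q) = 4q + 4(1−q), giving q = 1/2.
Since Ivan is indifferent in equilibrium, Ivan's expected payoff equals the payoff from either row against (1/2, 1/2). Using High: (1/2) + 7(1/2) = 4.

4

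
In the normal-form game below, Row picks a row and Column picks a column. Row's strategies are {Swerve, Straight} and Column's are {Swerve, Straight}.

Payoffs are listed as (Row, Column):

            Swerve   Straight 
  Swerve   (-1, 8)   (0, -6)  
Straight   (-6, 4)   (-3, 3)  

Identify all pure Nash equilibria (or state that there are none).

(Swerve, Swerve): Row gets -1 ≥ -6 from Straight, and Column gets 8 ≥ -6 from Straight — Nash equilibrium.
(Swerve, Straight): Column prefers Swerve (8 > -6) — not an equilibrium.
(Straight, Swerve): Row prefers Swerve (-1 > -6) — not an equilibrium.
(Straight, Straight): Row prefers Swerve (0 > -3); Column prefers Swerve (4 > 3) — not an equilibrium.

(Swerve, Swerve)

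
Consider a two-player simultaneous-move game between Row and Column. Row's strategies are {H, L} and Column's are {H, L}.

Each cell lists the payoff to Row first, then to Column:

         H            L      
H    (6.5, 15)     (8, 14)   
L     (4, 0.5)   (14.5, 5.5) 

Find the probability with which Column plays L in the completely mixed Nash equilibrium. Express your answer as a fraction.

Let y be the probability that Column plays H. In a completely mixed equilibrium, Row must be indifferent between H and L.
Row's expected payoff from H is 6.5y + 8(1−y); from L it is 4y + 14.5(1−y).
Setting these equal: −1.5y + 8 = −10.5y + 14.5, so y = 13/18.
Therefore Column plays L with probability 1 − 13/18 = 5/18.

5/18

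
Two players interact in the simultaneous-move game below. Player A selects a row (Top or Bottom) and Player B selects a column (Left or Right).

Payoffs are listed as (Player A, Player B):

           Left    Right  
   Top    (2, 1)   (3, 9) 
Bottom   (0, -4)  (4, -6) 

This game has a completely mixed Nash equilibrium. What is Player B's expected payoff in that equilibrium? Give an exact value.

First find x, the probability Player A plays Top, from Player B's indifference between Left and Right: x − 4(1−x) = 9x − 6(1−x), giving x = 1/5.
Since Player B is indifferent in equilibrium, Player B's expected payoff equals the payoff from either column against (1/5, 4/5). Using Left: (1/5) − 4(4/5) = -3.

-3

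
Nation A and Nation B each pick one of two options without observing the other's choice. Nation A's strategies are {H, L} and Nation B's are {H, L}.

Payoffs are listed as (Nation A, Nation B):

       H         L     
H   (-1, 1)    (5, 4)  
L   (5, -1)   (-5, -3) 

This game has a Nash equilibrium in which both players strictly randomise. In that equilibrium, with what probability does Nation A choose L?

Let p be the probability that Nation A plays H. In a completely mixed equilibrium, Nation B must be indifferent between H and L.
Nation B's expected payoff from H is p − (1−p); from L it is 4p − 3(1−p).
Setting these equal: 2p − 1 = 7p − 3, so p = 2/5.
Therefore Nation A plays L with probability 1 − 2/5 = 3/5.

3/5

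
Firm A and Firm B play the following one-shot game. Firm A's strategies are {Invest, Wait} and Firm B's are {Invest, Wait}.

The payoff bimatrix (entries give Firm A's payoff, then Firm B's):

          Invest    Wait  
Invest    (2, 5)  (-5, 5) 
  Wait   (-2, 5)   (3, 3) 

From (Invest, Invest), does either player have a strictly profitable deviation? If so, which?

Firm A at (Invest, Invest) earns 2; deviating to Wait yields -2 — not better.
Firm B earns 5; deviating to Wait yields 5 — not better.
Neither player can strictly improve; the profile is a Nash equilibrium.

Neither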